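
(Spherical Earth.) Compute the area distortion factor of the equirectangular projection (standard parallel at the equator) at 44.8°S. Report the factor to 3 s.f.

Plate carrée maps x = Rλ, y = Rφ. The meridian scale is h = 1 and the parallel scale is k = 1/cos φ = sec φ.
Areal scale = h·k = 1 × sec φ; at 44.8°, h = 1.000, k = 1.409, so h·k = 1.409.

1.41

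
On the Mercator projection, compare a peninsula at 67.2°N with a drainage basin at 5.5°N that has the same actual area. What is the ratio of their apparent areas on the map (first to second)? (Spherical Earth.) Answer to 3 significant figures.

On Mercator, area is exaggerated by sec²φ = 1/cos²φ.
At 67.2°: sec²(67.2°) = 1/0.3875² = 6.659.
At 5.5°: sec²(5.5°) = 1/0.9954² = 1.009.
Ratio = 6.659/1.009 = cos²(5.5°)/cos²(67.2°) ≈ 6.60.

6.60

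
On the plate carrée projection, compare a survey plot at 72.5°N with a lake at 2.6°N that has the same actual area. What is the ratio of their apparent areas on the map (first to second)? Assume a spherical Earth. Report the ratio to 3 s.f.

Plate carrée maps x = Rλ, y = Rφ. The meridian scale is h = 1 and the parallel scale is k = 1/cos φ = sec φ.
Areal scale at 72.5°: h·k = 1.000 × 3.326 = 3.326.
Areal scale at 2.6°: h·k = 1.000 × 1.001 = 1.001.
Ratio = 3.326/1.001 ≈ 3.32.

3.32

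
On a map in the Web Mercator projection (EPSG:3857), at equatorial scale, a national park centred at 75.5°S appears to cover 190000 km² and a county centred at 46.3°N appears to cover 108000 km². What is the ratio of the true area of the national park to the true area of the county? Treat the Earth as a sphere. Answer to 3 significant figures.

0.231

Since Mercator area scale is 1/cos²φ, the true area equals the apparent area multiplied by cos²φ.
True area of national park: 190000 × cos²(75.5°) = 190000 × 0.06269 = 11910 km².
True area of county: 108000 × cos²(46.3°) = 108000 × 0.4773 = 51550 km².
Ratio = 11910 / 51550 ≈ 0.231.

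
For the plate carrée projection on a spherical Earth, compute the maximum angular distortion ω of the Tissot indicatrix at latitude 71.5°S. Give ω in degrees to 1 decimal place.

For the equirectangular projection with φ₀ = 0 (plate carrée), h = 1 along meridians and k = sec φ along parallels.
At 71.5°: h = 1.000, k = 3.152; principal scales a = 3.152, b = 1.000.
sin(ω/2) = (a − b)/(a + b) = 2.152/4.152 = 0.5183, so ω = 2 arcsin(0.5183) ≈ 62.4°.

62.4°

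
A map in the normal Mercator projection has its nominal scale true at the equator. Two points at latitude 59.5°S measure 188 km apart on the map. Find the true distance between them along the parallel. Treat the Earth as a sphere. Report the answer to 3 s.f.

For Mercator, h = k = sec φ (a conformal cylindrical projection has a single point scale, 1/cos φ).
Along the parallel at 59.5°, map distances are exaggerated by k = sec 59.5° = 1.970.
True distance = 188 / 1.970 = 188 × cos 59.5° ≈ 95.4 km.

95.4 km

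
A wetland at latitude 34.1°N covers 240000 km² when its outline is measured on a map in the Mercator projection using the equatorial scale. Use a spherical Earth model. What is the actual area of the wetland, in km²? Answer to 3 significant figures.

165000 km²

Mercator is conformal, so the point scale is isotropic: h = k = sec φ = 1/cos φ.
Areal scale = k² = sec²φ = 1/cos²(34.1°) = 1/0.8281² = 1.458.
True area = apparent / (areal scale) = 240000 / 1.458 ≈ 165000 km².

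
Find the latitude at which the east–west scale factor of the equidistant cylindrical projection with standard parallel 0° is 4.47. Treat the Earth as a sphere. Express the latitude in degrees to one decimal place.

77.1°

Plate carrée: h = 1, k = sec φ along parallels.
sec φ = 4.47  ⇒  cos φ = 0.2237  ⇒  φ ≈ 77.1°.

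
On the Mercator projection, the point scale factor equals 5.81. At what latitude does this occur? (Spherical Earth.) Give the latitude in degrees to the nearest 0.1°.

80.1°

Mercator scale is k = sec φ = 1/cos φ.
1/cos φ = 5.81  ⇒  cos φ = 0.1721  ⇒  φ = arccos(0.1721) ≈ 80.1°.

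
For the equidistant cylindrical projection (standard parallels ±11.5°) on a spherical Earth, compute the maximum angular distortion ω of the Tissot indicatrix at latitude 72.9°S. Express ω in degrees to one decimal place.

65.1°

With standard parallel φ₀ = 11.5°, the equirectangular projection gives x = Rλ cos φ₀, y = Rφ, so h = 1 and k = cos 11.5° / cos φ.
At 72.9°: h = 1.000, k = 3.333; principal scales a = 3.333, b = 1.000.
sin(ω/2) = (a − b)/(a + b) = 2.333/4.333 = 0.5384, so ω = 2 arcsin(0.5384) ≈ 65.1°.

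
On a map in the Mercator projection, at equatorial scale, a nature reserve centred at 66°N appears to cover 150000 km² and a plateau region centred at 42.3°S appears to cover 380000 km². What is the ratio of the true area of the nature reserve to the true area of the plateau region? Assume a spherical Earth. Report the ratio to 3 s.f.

0.119

Since Mercator area scale is 1/cos²φ, the true area equals the apparent area multiplied by cos²φ.
True area of nature reserve: 150000 × cos²(66°) = 150000 × 0.1654 = 24820 km².
True area of plateau region: 380000 × cos²(42.3°) = 380000 × 0.5471 = 207900 km².
Ratio = 24820 / 207900 ≈ 0.119.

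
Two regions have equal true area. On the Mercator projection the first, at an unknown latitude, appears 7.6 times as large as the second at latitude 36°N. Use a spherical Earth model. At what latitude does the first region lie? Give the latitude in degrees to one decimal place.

For equal true areas on Mercator, apparent areas scale as sec²φ, so the ratio is cos²φ₂ / cos²φ₁.
cos²φ₂ / cos²φ₁ = 7.6  ⇒  cos φ₁ = cos 36° / √7.6 = 0.8090/2.757 = 0.2935.
φ₁ = arccos(0.2935) ≈ 72.9°.

72.9°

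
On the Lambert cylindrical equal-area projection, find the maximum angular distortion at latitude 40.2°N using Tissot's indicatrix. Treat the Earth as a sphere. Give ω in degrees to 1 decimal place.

The Lambert cylindrical equal-area projection is the cylindrical equal-area projection with its standard parallel at the equator (φ₀ = 0). Cylindrical equal-area (φ₀ = 0°): h = cos φ / cos 0° along meridians, k = cos 0° / cos φ along parallels; h·k = 1.
At 40.2°: h = 0.7638, k = 1.309; principal scales a = 1.309, b = 0.7638.
sin(ω/2) = (a − b)/(a + b) = 0.5455/2.073 = 0.2631, so ω = 2 arcsin(0.2631) ≈ 30.5°.

30.5°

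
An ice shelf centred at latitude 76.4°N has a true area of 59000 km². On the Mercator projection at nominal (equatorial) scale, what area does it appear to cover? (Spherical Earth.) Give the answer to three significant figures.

The Mercator projection is conformal; its linear scale factor is the same in every direction and equals sec φ = 1/cos φ.
Areal scale = k² = sec²φ = 1/cos²(76.4°) = 1/0.2351² = 18.09.
Apparent area = 59000 × 18.09 ≈ 1070000 km².

1070000 km²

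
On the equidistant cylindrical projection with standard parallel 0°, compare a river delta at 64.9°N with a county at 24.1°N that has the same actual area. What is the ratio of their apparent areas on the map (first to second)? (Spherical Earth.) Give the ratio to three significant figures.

For the equirectangular projection with φ₀ = 0 (plate carrée), h = 1 along meridians and k = sec φ along parallels.
Areal scale at 64.9°: h·k = 1.000 × 2.357 = 2.357.
Areal scale at 24.1°: h·k = 1.000 × 1.095 = 1.095.
Ratio = 2.357/1.095 ≈ 2.15.

2.15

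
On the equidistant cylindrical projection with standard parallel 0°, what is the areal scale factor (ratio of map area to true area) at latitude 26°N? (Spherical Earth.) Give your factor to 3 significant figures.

1.11

For the equirectangular projection with φ₀ = 0 (plate carrée), h = 1 along meridians and k = sec φ along parallels.
Areal scale = h·k = 1 × sec φ; at 26°, h = 1.000, k = 1.113, so h·k = 1.113.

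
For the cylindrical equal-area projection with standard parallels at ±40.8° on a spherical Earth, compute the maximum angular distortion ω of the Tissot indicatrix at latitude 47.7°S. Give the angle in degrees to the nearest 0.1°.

13.4°

Cylindrical equal-area (φ₀ = 40.8°): h = cos φ / cos 40.8° along meridians, k = cos 40.8° / cos φ along parallels; h·k = 1.
At 47.7°: h = 0.8891, k = 1.125; principal scales a = 1.125, b = 0.8891.
sin(ω/2) = (a − b)/(a + b) = 0.2357/2.014 = 0.1171, so ω = 2 arcsin(0.1171) ≈ 13.4°.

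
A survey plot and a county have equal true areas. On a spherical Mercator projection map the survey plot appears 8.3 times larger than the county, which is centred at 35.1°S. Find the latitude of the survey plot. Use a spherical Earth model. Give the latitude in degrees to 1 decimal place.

For equal true areas on Mercator, apparent areas scale as sec²φ, so the ratio is cos²φ₂ / cos²φ₁.
cos²φ₂ / cos²φ₁ = 8.3  ⇒  cos φ₁ = cos 35.1° / √8.3 = 0.8181/2.881 = 0.2840.
φ₁ = arccos(0.2840) ≈ 73.5°.

73.5°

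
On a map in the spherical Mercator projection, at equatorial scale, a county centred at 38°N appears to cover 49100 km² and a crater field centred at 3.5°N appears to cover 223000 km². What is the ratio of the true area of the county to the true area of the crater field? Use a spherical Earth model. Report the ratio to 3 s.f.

0.137

On Mercator the areal scale is sec²φ, so true area = apparent × cos²φ.
True area of county: 49100 × cos²(38°) = 49100 × 0.6210 = 30490 km².
True area of crater field: 223000 × cos²(3.5°) = 223000 × 0.9963 = 222200 km².
Ratio = 30490 / 222200 ≈ 0.137.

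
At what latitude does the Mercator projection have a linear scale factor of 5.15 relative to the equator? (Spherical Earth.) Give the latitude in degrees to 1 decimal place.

Mercator scale is k = sec φ = 1/cos φ.
1/cos φ = 5.15  ⇒  cos φ = 0.1942  ⇒  φ = arccos(0.1942) ≈ 78.8°.

78.8°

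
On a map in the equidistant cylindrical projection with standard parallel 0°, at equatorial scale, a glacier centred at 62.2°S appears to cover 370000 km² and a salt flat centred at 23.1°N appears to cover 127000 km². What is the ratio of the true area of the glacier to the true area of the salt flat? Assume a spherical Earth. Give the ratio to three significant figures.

1.48

Plate carrée has h = 1 and k = sec φ, giving areal scale sec φ; true area = (apparent area) · cos φ.
True area of glacier: 370000 × cos(62.2°) = 370000 × 0.4664 = 172600 km².
True area of salt flat: 127000 × cos(23.1°) = 127000 × 0.9198 = 116800 km².
Ratio = 172600 / 116800 ≈ 1.48.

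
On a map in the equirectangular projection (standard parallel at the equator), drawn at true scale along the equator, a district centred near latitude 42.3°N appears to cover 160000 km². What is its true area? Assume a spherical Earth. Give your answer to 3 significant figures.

118000 km²

In the plate carrée (x = Rλ, y = Rφ), meridians are true-scale (h = 1) and parallels are stretched by k = sec φ.
Areal scale = h·k = 1 × sec φ; at 42.3°, h = 1.000, k = 1.352, so h·k = 1.352.
True area = apparent / (areal scale) = 160000 / 1.352 ≈ 118000 km².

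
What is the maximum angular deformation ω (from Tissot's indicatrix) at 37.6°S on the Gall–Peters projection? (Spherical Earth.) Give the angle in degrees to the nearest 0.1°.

The Gall–Peters projection is cylindrical equal-area with φ₀ = 45°. A cylindrical equal-area projection with standard parallel φ₀ has meridian scale h = cos φ / cos φ₀ and parallel scale k = cos φ₀ / cos φ (so areas are preserved, h·k = 1).
At 37.6°: h = 1.120, k = 0.8925; principal scales a = 1.120, b = 0.8925.
sin(ω/2) = (a − b)/(a + b) = 0.2280/2.013 = 0.1133, so ω = 2 arcsin(0.1133) ≈ 13.0°.

13.0°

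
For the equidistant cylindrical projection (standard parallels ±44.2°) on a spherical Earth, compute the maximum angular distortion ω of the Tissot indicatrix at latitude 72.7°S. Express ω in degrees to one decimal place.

48.9°

The equidistant cylindrical projection with φ₀ = 44.2° has h = 1 (meridians true) and k = cos φ₀ / cos φ along parallels.
At 72.7°: h = 1.000, k = 2.411; principal scales a = 2.411, b = 1.000.
sin(ω/2) = (a − b)/(a + b) = 1.411/3.411 = 0.4136, so ω = 2 arcsin(0.4136) ≈ 48.9°.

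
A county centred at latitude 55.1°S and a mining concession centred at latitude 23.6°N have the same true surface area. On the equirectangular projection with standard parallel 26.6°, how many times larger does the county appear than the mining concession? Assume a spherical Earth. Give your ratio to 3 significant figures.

With standard parallel φ₀ = 26.6°, the equirectangular projection gives x = Rλ cos φ₀, y = Rφ, so h = 1 and k = cos 26.6° / cos φ.
Areal scale at 55.1°: h·k = 1.000 × 1.563 = 1.563.
Areal scale at 23.6°: h·k = 1.000 × 0.9758 = 0.9758.
Ratio = 1.563/0.9758 ≈ 1.60.

1.60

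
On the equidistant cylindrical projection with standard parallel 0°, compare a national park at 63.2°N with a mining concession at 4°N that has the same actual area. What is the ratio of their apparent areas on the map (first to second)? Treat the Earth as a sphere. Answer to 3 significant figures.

Plate carrée maps x = Rλ, y = Rφ. The meridian scale is h = 1 and the parallel scale is k = 1/cos φ = sec φ.
Areal scale at 63.2°: h·k = 1.000 × 2.218 = 2.218.
Areal scale at 4°: h·k = 1.000 × 1.002 = 1.002.
Ratio = 2.218/1.002 ≈ 2.21.

2.21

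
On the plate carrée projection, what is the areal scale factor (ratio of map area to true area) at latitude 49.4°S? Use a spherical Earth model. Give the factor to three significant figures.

1.54

For the equirectangular projection with φ₀ = 0 (plate carrée), h = 1 along meridians and k = sec φ along parallels.
Areal scale = h·k = 1 × sec φ; at 49.4°, h = 1.000, k = 1.537, so h·k = 1.537.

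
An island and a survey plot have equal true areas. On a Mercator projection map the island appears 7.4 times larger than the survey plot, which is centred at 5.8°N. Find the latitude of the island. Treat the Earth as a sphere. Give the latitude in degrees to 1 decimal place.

On Mercator, (apparent₁)/(apparent₂) = sec²φ₁ / sec²φ₂ when true areas are equal.
cos²φ₂ / cos²φ₁ = 7.4  ⇒  cos φ₁ = cos 5.8° / √7.4 = 0.9949/2.720 = 0.3657.
φ₁ = arccos(0.3657) ≈ 68.5°.

68.5°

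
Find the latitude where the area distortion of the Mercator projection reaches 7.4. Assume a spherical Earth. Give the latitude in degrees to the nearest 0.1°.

Mercator areal scale is sec²φ.
sec²φ = 7.4  ⇒  cos²φ = 0.1351  ⇒  cos φ = 0.3676.
φ = arccos(0.3676) ≈ 68.4°.

68.4°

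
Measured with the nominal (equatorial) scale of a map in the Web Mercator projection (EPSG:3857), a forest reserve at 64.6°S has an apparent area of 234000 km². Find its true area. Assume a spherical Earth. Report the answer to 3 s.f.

Mercator is conformal, so the point scale is isotropic: h = k = sec φ = 1/cos φ.
Areal scale = k² = sec²φ = 1/cos²(64.6°) = 1/0.4289² = 5.435.
True area = apparent / (areal scale) = 234000 / 5.435 ≈ 43100 km².

43100 km²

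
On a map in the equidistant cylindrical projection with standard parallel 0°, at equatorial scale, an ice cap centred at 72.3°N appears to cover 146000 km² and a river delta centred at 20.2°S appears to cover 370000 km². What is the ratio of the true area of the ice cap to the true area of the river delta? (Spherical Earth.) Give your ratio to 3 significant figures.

0.128

Plate carrée has h = 1 and k = sec φ, giving areal scale sec φ; true area = (apparent area) · cos φ.
True area of ice cap: 146000 × cos(72.3°) = 146000 × 0.3040 = 44390 km².
True area of river delta: 370000 × cos(20.2°) = 370000 × 0.9385 = 347200 km².
Ratio = 44390 / 347200 ≈ 0.128.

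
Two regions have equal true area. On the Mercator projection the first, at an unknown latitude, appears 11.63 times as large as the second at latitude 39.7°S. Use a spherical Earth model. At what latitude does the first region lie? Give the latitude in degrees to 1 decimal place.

77.0°

Mercator areal scale is sec²φ, so apparent-area ratio = sec²φ₁ / sec²φ₂ = cos²φ₂ / cos²φ₁.
cos²φ₂ / cos²φ₁ = 11.63  ⇒  cos φ₁ = cos 39.7° / √11.63 = 0.7694/3.410 = 0.2256.
φ₁ = arccos(0.2256) ≈ 77.0°.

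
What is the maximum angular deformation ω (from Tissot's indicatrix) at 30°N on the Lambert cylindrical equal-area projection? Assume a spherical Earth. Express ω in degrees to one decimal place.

16.4°

The Lambert cylindrical equal-area projection is the cylindrical equal-area projection with its standard parallel at the equator (φ₀ = 0). For cylindrical equal-area with standard parallel φ₀, h = cos φ / cos φ₀ and k = cos φ₀ / cos φ, so h·k = 1.
At 30°: h = 0.8660, k = 1.155; principal scales a = 1.155, b = 0.8660.
sin(ω/2) = (a − b)/(a + b) = 0.2887/2.021 = 0.1429, so ω = 2 arcsin(0.1429) ≈ 16.4°.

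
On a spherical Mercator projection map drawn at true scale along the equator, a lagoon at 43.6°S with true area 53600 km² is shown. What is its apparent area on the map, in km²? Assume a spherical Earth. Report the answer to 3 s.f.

For Mercator, h = k = sec φ (a conformal cylindrical projection has a single point scale, 1/cos φ).
Areal scale = k² = sec²φ = 1/cos²(43.6°) = 1/0.7242² = 1.907.
Apparent area = 53600 × 1.907 ≈ 102000 km².

102000 km²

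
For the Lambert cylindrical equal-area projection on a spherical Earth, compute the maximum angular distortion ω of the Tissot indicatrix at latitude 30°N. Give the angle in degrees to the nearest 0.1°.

16.4°

The Lambert cylindrical equal-area projection is the cylindrical equal-area projection with its standard parallel at the equator (φ₀ = 0). A cylindrical equal-area projection with standard parallel φ₀ has meridian scale h = cos φ / cos φ₀ and parallel scale k = cos φ₀ / cos φ (so areas are preserved, h·k = 1).
At 30°: h = 0.8660, k = 1.155; principal scales a = 1.155, b = 0.8660.
sin(ω/2) = (a − b)/(a + b) = 0.2887/2.021 = 0.1429, so ω = 2 arcsin(0.1429) ≈ 16.4°.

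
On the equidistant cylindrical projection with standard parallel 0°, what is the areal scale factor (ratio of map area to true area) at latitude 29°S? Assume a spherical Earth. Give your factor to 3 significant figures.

Plate carrée maps x = Rλ, y = Rφ. The meridian scale is h = 1 and the parallel scale is k = 1/cos φ = sec φ.
Areal scale = h·k = 1 × sec φ; at 29°, h = 1.000, k = 1.143, so h·k = 1.143.

1.14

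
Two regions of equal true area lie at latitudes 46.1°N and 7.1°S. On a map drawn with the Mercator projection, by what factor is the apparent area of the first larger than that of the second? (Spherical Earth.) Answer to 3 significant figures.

On Mercator, area is exaggerated by sec²φ = 1/cos²φ.
At 46.1°: sec²(46.1°) = 1/0.6934² = 2.080.
At 7.1°: sec²(7.1°) = 1/0.9923² = 1.016.
Ratio = 2.080/1.016 = cos²(7.1°)/cos²(46.1°) ≈ 2.05.

2.05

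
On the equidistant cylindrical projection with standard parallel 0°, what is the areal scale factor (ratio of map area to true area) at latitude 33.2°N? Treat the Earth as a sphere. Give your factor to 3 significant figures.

1.20

Plate carrée maps x = Rλ, y = Rφ. The meridian scale is h = 1 and the parallel scale is k = 1/cos φ = sec φ.
Areal scale = h·k = 1 × sec φ; at 33.2°, h = 1.000, k = 1.195, so h·k = 1.195.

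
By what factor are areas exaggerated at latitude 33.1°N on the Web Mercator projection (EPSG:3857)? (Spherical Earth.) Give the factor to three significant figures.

Mercator is conformal, so the point scale is isotropic: h = k = sec φ = 1/cos φ.
Areal scale = k² = sec²φ = 1/cos²(33.1°) = 1/0.8377² = 1.425.

1.42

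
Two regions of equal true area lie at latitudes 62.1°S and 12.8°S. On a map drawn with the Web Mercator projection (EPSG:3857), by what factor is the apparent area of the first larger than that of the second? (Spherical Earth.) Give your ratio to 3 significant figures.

On Mercator, area is exaggerated by sec²φ = 1/cos²φ.
At 62.1°: sec²(62.1°) = 1/0.4679² = 4.567.
At 12.8°: sec²(12.8°) = 1/0.9751² = 1.052.
Ratio = 4.567/1.052 = cos²(12.8°)/cos²(62.1°) ≈ 4.34.

4.34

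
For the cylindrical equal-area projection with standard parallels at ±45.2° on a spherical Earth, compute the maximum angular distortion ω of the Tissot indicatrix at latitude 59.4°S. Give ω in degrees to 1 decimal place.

36.6°

For cylindrical equal-area with standard parallel φ₀, h = cos φ / cos φ₀ and k = cos φ₀ / cos φ, so h·k = 1.
At 59.4°: h = 0.7224, k = 1.384; principal scales a = 1.384, b = 0.7224.
sin(ω/2) = (a − b)/(a + b) = 0.6618/2.107 = 0.3142, so ω = 2 arcsin(0.3142) ≈ 36.6°.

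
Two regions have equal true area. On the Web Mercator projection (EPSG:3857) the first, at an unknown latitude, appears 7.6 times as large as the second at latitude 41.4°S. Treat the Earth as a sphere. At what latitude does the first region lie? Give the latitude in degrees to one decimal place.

On Mercator, (apparent₁)/(apparent₂) = sec²φ₁ / sec²φ₂ when true areas are equal.
cos²φ₂ / cos²φ₁ = 7.6  ⇒  cos φ₁ = cos 41.4° / √7.6 = 0.7501/2.757 = 0.2721.
φ₁ = arccos(0.2721) ≈ 74.2°.

74.2°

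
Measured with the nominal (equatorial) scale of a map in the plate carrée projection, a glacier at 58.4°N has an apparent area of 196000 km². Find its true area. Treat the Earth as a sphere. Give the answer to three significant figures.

103000 km²

For the equirectangular projection with φ₀ = 0 (plate carrée), h = 1 along meridians and k = sec φ along parallels.
Areal scale = h·k = 1 × sec φ; at 58.4°, h = 1.000, k = 1.908, so h·k = 1.908.
True area = apparent / (areal scale) = 196000 / 1.908 ≈ 103000 km².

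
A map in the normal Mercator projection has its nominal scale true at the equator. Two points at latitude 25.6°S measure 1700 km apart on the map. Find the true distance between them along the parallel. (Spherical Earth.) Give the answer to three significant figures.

Mercator is conformal, so the point scale is isotropic: h = k = sec φ = 1/cos φ.
Along the parallel at 25.6°, map distances are exaggerated by k = sec 25.6° = 1.109.
True distance = 1700 / 1.109 = 1700 × cos 25.6° ≈ 1530 km.

1530 km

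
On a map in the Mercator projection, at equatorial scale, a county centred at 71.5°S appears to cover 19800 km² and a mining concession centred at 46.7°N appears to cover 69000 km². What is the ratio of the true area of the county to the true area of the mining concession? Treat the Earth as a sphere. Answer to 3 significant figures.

On Mercator the areal scale is sec²φ, so true area = apparent × cos²φ.
True area of county: 19800 × cos²(71.5°) = 19800 × 0.1007 = 1994 km².
True area of mining concession: 69000 × cos²(46.7°) = 69000 × 0.4703 = 32450 km².
Ratio = 1994 / 32450 ≈ 0.0614.

0.0614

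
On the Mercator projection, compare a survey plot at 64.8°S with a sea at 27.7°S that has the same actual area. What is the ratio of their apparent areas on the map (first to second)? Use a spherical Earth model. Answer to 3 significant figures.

4.32

On Mercator, area is exaggerated by sec²φ = 1/cos²φ.
At 64.8°: sec²(64.8°) = 1/0.4258² = 5.516.
At 27.7°: sec²(27.7°) = 1/0.8854² = 1.276.
Ratio = 5.516/1.276 = cos²(27.7°)/cos²(64.8°) ≈ 4.32.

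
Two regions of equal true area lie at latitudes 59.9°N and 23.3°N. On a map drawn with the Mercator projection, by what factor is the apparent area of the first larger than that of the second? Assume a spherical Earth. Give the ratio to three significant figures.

Mercator is conformal with k = sec φ, so areal scale = k² = sec²φ.
At 59.9°: sec²(59.9°) = 1/0.5015² = 3.976.
At 23.3°: sec²(23.3°) = 1/0.9184² = 1.185.
Ratio = 3.976/1.185 = cos²(23.3°)/cos²(59.9°) ≈ 3.35.

3.35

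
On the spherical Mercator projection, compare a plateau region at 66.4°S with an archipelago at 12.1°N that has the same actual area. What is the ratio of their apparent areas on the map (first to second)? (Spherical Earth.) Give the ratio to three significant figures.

5.96

Mercator is conformal with k = sec φ, so areal scale = k² = sec²φ.
At 66.4°: sec²(66.4°) = 1/0.4003² = 6.239.
At 12.1°: sec²(12.1°) = 1/0.9778² = 1.046.
Ratio = 6.239/1.046 = cos²(12.1°)/cos²(66.4°) ≈ 5.96.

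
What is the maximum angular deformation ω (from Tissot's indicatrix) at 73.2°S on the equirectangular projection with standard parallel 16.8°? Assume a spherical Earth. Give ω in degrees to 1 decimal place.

The equidistant cylindrical projection with φ₀ = 16.8° has h = 1 (meridians true) and k = cos φ₀ / cos φ along parallels.
At 73.2°: h = 1.000, k = 3.312; principal scales a = 3.312, b = 1.000.
sin(ω/2) = (a − b)/(a + b) = 2.312/4.312 = 0.5362, so ω = 2 arcsin(0.5362) ≈ 64.9°.

64.9°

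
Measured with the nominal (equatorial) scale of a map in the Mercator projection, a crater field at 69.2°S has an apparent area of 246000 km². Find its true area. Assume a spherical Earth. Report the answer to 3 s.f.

31000 km²

For Mercator, h = k = sec φ (a conformal cylindrical projection has a single point scale, 1/cos φ).
Areal scale = k² = sec²φ = 1/cos²(69.2°) = 1/0.3551² = 7.930.
True area = apparent / (areal scale) = 246000 / 7.930 ≈ 31000 km².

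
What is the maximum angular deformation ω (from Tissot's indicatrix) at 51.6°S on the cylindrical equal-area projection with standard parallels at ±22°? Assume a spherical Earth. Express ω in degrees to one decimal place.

Cylindrical equal-area (φ₀ = 22°): h = cos φ / cos 22° along meridians, k = cos 22° / cos φ along parallels; h·k = 1.
At 51.6°: h = 0.6699, k = 1.493; principal scales a = 1.493, b = 0.6699.
sin(ω/2) = (a − b)/(a + b) = 0.8228/2.163 = 0.3804, so ω = 2 arcsin(0.3804) ≈ 44.7°.

44.7°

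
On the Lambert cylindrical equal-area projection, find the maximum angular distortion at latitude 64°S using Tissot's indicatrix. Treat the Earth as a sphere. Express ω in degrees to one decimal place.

The Lambert cylindrical equal-area projection is the cylindrical equal-area projection with its standard parallel at the equator (φ₀ = 0). A cylindrical equal-area projection with standard parallel φ₀ has meridian scale h = cos φ / cos φ₀ and parallel scale k = cos φ₀ / cos φ (so areas are preserved, h·k = 1).
At 64°: h = 0.4384, k = 2.281; principal scales a = 2.281, b = 0.4384.
sin(ω/2) = (a − b)/(a + b) = 1.843/2.720 = 0.6776, so ω = 2 arcsin(0.6776) ≈ 85.3°.

85.3°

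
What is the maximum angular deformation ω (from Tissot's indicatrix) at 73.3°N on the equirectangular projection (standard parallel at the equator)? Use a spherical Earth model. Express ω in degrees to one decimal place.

67.2°

Plate carrée maps x = Rλ, y = Rφ. The meridian scale is h = 1 and the parallel scale is k = 1/cos φ = sec φ.
At 73.3°: h = 1.000, k = 3.480; principal scales a = 3.480, b = 1.000.
sin(ω/2) = (a − b)/(a + b) = 2.480/4.480 = 0.5536, so ω = 2 arcsin(0.5536) ≈ 67.2°.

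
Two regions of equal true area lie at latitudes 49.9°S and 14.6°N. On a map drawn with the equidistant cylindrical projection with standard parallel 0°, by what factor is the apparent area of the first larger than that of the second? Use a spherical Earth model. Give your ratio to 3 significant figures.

1.50

For the equirectangular projection with φ₀ = 0 (plate carrée), h = 1 along meridians and k = sec φ along parallels.
Areal scale at 49.9°: h·k = 1.000 × 1.552 = 1.552.
Areal scale at 14.6°: h·k = 1.000 × 1.033 = 1.033.
Ratio = 1.552/1.033 ≈ 1.50.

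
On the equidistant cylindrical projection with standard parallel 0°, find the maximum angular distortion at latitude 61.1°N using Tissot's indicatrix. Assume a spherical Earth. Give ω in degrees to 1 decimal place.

40.8°

Plate carrée maps x = Rλ, y = Rφ. The meridian scale is h = 1 and the parallel scale is k = 1/cos φ = sec φ.
At 61.1°: h = 1.000, k = 2.069; principal scales a = 2.069, b = 1.000.
sin(ω/2) = (a − b)/(a + b) = 1.069/3.069 = 0.3484, so ω = 2 arcsin(0.3484) ≈ 40.8°.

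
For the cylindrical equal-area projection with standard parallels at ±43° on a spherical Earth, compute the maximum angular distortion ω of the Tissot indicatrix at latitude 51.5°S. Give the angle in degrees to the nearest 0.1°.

18.4°

For cylindrical equal-area with standard parallel φ₀, h = cos φ / cos φ₀ and k = cos φ₀ / cos φ, so h·k = 1.
At 51.5°: h = 0.8512, k = 1.175; principal scales a = 1.175, b = 0.8512.
sin(ω/2) = (a − b)/(a + b) = 0.3237/2.026 = 0.1597, so ω = 2 arcsin(0.1597) ≈ 18.4°.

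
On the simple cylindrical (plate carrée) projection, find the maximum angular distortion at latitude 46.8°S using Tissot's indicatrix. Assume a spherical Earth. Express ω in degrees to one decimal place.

For the equirectangular projection with φ₀ = 0 (plate carrée), h = 1 along meridians and k = sec φ along parallels.
At 46.8°: h = 1.000, k = 1.461; principal scales a = 1.461, b = 1.000.
sin(ω/2) = (a − b)/(a + b) = 0.4608/2.461 = 0.1873, so ω = 2 arcsin(0.1873) ≈ 21.6°.

21.6°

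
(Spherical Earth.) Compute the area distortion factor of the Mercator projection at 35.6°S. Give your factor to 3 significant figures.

1.51

Mercator is conformal, so the point scale is isotropic: h = k = sec φ = 1/cos φ.
Areal scale = k² = sec²φ = 1/cos²(35.6°) = 1/0.8131² = 1.513.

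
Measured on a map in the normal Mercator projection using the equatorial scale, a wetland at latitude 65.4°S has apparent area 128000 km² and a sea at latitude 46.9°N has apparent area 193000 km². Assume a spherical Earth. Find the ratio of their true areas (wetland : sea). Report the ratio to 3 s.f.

0.246

Mercator's areal exaggeration is sec²φ; hence true area = (apparent area) · cos²φ.
True area of wetland: 128000 × cos²(65.4°) = 128000 × 0.1733 = 22180 km².
True area of sea: 193000 × cos²(46.9°) = 193000 × 0.4669 = 90100 km².
Ratio = 22180 / 90100 ≈ 0.246.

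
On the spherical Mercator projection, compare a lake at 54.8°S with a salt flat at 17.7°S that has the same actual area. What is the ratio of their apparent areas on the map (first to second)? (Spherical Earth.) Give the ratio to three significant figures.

On Mercator, area is exaggerated by sec²φ = 1/cos²φ.
At 54.8°: sec²(54.8°) = 1/0.5764² = 3.010.
At 17.7°: sec²(17.7°) = 1/0.9527² = 1.102.
Ratio = 3.010/1.102 = cos²(17.7°)/cos²(54.8°) ≈ 2.73.

2.73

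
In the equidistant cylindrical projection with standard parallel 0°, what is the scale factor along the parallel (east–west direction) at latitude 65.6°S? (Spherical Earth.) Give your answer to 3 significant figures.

Plate carrée maps x = Rλ, y = Rφ. The meridian scale is h = 1 and the parallel scale is k = 1/cos φ = sec φ.
k = 1/cos 65.6° = 1/0.4131 = 2.421.

2.42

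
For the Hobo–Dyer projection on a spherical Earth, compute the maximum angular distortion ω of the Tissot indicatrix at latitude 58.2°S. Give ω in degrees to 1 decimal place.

45.6°

Hobo–Dyer is a cylindrical equal-area projection with standard parallels at ±37.5°. For cylindrical equal-area with standard parallel φ₀, h = cos φ / cos φ₀ and k = cos φ₀ / cos φ, so h·k = 1.
At 58.2°: h = 0.6642, k = 1.506; principal scales a = 1.506, b = 0.6642.
sin(ω/2) = (a − b)/(a + b) = 0.8413/2.170 = 0.3878, so ω = 2 arcsin(0.3878) ≈ 45.6°.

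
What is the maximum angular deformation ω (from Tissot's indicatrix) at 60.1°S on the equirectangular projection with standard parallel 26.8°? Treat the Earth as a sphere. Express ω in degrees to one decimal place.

32.9°

With standard parallel φ₀ = 26.8°, the equirectangular projection gives x = Rλ cos φ₀, y = Rφ, so h = 1 and k = cos 26.8° / cos φ.
At 60.1°: h = 1.000, k = 1.791; principal scales a = 1.791, b = 1.000.
sin(ω/2) = (a − b)/(a + b) = 0.7906/2.791 = 0.2833, so ω = 2 arcsin(0.2833) ≈ 32.9°.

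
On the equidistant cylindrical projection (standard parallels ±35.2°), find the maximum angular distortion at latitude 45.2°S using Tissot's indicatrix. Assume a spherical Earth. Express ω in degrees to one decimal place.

With standard parallel φ₀ = 35.2°, the equirectangular projection gives x = Rλ cos φ₀, y = Rφ, so h = 1 and k = cos 35.2° / cos φ.
At 45.2°: h = 1.000, k = 1.160; principal scales a = 1.160, b = 1.000.
sin(ω/2) = (a − b)/(a + b) = 0.1597/2.160 = 0.07393, so ω = 2 arcsin(0.07393) ≈ 8.5°.

8.5°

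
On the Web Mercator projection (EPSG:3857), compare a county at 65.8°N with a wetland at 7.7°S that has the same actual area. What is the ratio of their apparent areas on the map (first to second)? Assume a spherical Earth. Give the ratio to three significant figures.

5.84

Mercator is conformal with k = sec φ, so areal scale = k² = sec²φ.
At 65.8°: sec²(65.8°) = 1/0.4099² = 5.951.
At 7.7°: sec²(7.7°) = 1/0.9910² = 1.018.
Ratio = 5.951/1.018 = cos²(7.7°)/cos²(65.8°) ≈ 5.84.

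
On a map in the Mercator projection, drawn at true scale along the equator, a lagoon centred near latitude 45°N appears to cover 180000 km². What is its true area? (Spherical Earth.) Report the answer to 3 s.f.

90000 km²

For Mercator, h = k = sec φ (a conformal cylindrical projection has a single point scale, 1/cos φ).
Areal scale = k² = sec²φ = 1/cos²(45°) = 1/0.7071² = 2.000.
True area = apparent / (areal scale) = 180000 / 2.000 ≈ 90000 km².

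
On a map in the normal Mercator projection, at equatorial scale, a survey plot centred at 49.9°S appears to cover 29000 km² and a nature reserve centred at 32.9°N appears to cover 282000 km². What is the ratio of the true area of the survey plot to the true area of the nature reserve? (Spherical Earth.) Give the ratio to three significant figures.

0.0605

On Mercator the areal scale is sec²φ, so true area = apparent × cos²φ.
True area of survey plot: 29000 × cos²(49.9°) = 29000 × 0.4149 = 12030 km².
True area of nature reserve: 282000 × cos²(32.9°) = 282000 × 0.7050 = 198800 km².
Ratio = 12030 / 198800 ≈ 0.0605.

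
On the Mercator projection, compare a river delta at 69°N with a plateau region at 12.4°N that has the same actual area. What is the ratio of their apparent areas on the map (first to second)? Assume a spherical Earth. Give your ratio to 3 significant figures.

Mercator areal scale is sec²φ.
At 69°: sec²(69°) = 1/0.3584² = 7.786.
At 12.4°: sec²(12.4°) = 1/0.9767² = 1.048.
Ratio = 7.786/1.048 = cos²(12.4°)/cos²(69°) ≈ 7.43.

7.43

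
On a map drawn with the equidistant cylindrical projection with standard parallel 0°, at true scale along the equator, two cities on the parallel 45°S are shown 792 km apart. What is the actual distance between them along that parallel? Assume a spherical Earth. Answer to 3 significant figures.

For the equirectangular projection with φ₀ = 0 (plate carrée), h = 1 along meridians and k = sec φ along parallels.
Along the parallel at 45°, map distances are exaggerated by k = sec 45° = 1.414.
True distance = 792 / 1.414 = 792 × cos 45° ≈ 560 km.

560 km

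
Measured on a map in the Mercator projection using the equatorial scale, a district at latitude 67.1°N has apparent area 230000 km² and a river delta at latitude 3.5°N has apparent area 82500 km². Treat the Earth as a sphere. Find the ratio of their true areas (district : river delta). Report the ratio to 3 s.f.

Since Mercator area scale is 1/cos²φ, the true area equals the apparent area multiplied by cos²φ.
True area of district: 230000 × cos²(67.1°) = 230000 × 0.1514 = 34830 km².
True area of river delta: 82500 × cos²(3.5°) = 82500 × 0.9963 = 82190 km².
Ratio = 34830 / 82190 ≈ 0.424.

0.424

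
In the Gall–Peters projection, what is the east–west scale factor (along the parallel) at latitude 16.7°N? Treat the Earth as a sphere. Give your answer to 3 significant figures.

0.738

The Gall–Peters projection is cylindrical equal-area with φ₀ = 45°. Cylindrical equal-area (φ₀ = 45°): h = cos φ / cos 45° along meridians, k = cos 45° / cos φ along parallels; h·k = 1.
k = cos 45° / cos 16.7° = 0.7071/0.9578 = 0.7382.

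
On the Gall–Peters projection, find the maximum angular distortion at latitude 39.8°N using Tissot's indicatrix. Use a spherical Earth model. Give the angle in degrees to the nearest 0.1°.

9.5°

Gall–Peters is a cylindrical equal-area projection with standard parallels at ±45°. A cylindrical equal-area projection with standard parallel φ₀ has meridian scale h = cos φ / cos φ₀ and parallel scale k = cos φ₀ / cos φ (so areas are preserved, h·k = 1).
At 39.8°: h = 1.087, k = 0.9204; principal scales a = 1.087, b = 0.9204.
sin(ω/2) = (a − b)/(a + b) = 0.1661/2.007 = 0.08279, so ω = 2 arcsin(0.08279) ≈ 9.5°.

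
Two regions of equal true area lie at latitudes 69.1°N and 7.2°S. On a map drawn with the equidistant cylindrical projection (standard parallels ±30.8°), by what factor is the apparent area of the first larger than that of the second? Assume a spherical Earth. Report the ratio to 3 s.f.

2.78

The equidistant cylindrical projection with φ₀ = 30.8° has h = 1 (meridians true) and k = cos φ₀ / cos φ along parallels.
Areal scale at 69.1°: h·k = 1.000 × 2.408 = 2.408.
Areal scale at 7.2°: h·k = 1.000 × 0.8658 = 0.8658.
Ratio = 2.408/0.8658 ≈ 2.78.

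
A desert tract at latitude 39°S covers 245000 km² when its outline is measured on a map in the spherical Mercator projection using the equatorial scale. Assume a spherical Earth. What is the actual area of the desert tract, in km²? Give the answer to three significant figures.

Mercator is conformal, so the point scale is isotropic: h = k = sec φ = 1/cos φ.
Areal scale = k² = sec²φ = 1/cos²(39°) = 1/0.7771² = 1.656.
True area = apparent / (areal scale) = 245000 / 1.656 ≈ 148000 km².

148000 km²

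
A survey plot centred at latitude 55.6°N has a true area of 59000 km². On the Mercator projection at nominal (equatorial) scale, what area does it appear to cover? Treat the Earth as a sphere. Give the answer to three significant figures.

185000 km²

For Mercator, h = k = sec φ (a conformal cylindrical projection has a single point scale, 1/cos φ).
Areal scale = k² = sec²φ = 1/cos²(55.6°) = 1/0.5650² = 3.133.
Apparent area = 59000 × 3.133 ≈ 185000 km².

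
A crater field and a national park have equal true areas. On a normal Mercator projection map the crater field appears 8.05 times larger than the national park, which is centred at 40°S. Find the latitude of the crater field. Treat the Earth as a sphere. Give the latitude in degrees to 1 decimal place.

For equal true areas on Mercator, apparent areas scale as sec²φ, so the ratio is cos²φ₂ / cos²φ₁.
cos²φ₂ / cos²φ₁ = 8.05  ⇒  cos φ₁ = cos 40° / √8.05 = 0.7660/2.837 = 0.2700.
φ₁ = arccos(0.2700) ≈ 74.3°.

74.3°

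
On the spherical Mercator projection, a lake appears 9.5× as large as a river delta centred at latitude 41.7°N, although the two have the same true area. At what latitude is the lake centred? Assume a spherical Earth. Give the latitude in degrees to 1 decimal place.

On Mercator, (apparent₁)/(apparent₂) = sec²φ₁ / sec²φ₂ when true areas are equal.
cos²φ₂ / cos²φ₁ = 9.5  ⇒  cos φ₁ = cos 41.7° / √9.5 = 0.7466/3.082 = 0.2422.
φ₁ = arccos(0.2422) ≈ 76.0°.

76.0°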